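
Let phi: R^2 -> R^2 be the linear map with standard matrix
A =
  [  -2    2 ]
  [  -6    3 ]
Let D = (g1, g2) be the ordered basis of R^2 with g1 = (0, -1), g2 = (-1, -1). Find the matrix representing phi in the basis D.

[[1, -3], [2, 0]]

The j-th column of [phi]_D is [phi(gj)]_D.
phi(g1) = A g1 = (-2, -3) = g1 + 2g2, so column 1 is (1, 2).
Repeating for g2 and assembling the columns gives [[1, -3], [2, 0]].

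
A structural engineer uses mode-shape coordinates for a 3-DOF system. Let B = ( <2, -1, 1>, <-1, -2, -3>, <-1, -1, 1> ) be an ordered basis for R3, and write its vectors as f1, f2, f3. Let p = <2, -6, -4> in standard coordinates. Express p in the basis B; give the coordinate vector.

[p]_B is the unique c with M c = p, where M has columns f1, ..., f3.
Solving this 3x3 system gives c = (2, 2, 0).
Check: 2f1 + 2f2 + 0·f3 = <2, -6, -4>.

<2, 2, 0>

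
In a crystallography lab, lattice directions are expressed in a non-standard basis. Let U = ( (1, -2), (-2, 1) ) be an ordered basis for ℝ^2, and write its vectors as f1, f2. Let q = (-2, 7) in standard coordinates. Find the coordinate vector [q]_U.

(-4, -1)

Write q = c_1 f1 + c_2 f2 and solve for the c_i.
System: c_1 - 2c_2 = -2, -2c_1 + c_2 = 7; solving gives c_1 = -4, c_2 = -1.
Check: -4f1 - f2 = (-2, 7).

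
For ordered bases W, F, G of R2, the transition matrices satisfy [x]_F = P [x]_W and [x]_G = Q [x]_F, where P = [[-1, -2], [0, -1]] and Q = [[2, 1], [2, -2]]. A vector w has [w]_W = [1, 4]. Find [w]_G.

[-22, -10]

First [w]_F = P [w]_W = [-9, -4].
Then [w]_G = Q [w]_F = [-22, -10].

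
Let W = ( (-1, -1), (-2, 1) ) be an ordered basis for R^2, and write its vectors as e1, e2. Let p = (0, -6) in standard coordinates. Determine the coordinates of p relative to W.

(4, -2)

[p]_W is the unique c with M c = p, where M has columns e1, e2.
System: -c_1 - 2c_2 = 0, -c_1 + c_2 = -6; solving gives c_1 = 4, c_2 = -2.
Check: 4e1 - 2e2 = (0, -6).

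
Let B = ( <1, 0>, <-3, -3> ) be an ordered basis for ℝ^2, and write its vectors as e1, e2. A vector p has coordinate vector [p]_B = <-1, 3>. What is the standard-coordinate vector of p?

The coordinates say p = -e1 + 3e2; adding the scaled basis vectors gives <-10, -9>.

<-10, -9>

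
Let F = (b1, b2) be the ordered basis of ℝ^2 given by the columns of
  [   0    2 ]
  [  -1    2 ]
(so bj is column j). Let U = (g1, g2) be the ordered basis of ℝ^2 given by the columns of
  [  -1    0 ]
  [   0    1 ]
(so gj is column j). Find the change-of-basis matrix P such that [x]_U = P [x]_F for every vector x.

[[0, -2], [-1, 2]]

Column j of P is [bj]_U, since P maps F-coordinates to U-coordinates.
Expressing b1 in U: b1 = 0·g1 - g2, so column 1 of P is (0, -1).
Doing the same for each bj gives P = [[0, -2], [-1, 2]].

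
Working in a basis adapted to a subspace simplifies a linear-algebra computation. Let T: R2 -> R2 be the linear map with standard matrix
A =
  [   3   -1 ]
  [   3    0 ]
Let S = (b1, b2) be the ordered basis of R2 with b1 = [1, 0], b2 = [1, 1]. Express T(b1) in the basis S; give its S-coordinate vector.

[0, 3]

Column 1 of [T]_S is the S-coordinate vector of T(b1).
In standard coordinates T(b1) = A b1 = [3, 3].
Converting to S: [3, 3] = 0·b1 + 3b2, so the coordinate vector is [0, 3].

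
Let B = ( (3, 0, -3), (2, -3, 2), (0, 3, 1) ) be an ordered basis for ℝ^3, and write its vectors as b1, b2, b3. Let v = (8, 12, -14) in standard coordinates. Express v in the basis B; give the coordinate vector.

(4, -2, 2)

Write v = c_1 b1 + ... + c_3 b3 and solve for the c_i.
Gaussian elimination on [M | v] yields c = (4, -2, 2).
Check: 4b1 - 2b2 + 2b3 = (8, 12, -14).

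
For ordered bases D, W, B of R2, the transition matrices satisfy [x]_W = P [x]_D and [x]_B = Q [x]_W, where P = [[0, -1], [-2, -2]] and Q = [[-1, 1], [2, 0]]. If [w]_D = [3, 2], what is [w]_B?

[-8, -4]

Composing the changes, [w]_B = Q P [w]_D.
Q P = [[-2, -1], [0, -2]]; applying this to [3, 2] gives [-8, -4].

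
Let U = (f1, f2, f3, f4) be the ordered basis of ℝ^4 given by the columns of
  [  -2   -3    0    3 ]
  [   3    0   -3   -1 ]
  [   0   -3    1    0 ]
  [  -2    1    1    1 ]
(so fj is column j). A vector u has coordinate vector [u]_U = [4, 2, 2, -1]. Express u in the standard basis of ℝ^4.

The coordinates say u = 4f1 + 2f2 + 2f3 - f4; adding the scaled basis vectors gives [-17, 7, -4, -5].

[-17, 7, -4, -5]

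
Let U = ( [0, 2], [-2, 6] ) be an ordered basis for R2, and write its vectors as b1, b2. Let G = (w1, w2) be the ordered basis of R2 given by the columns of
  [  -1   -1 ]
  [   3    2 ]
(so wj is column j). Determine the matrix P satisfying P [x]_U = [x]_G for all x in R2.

[[2, 2], [-2, 0]]

Take x = bj: its U-coordinates are the j-th standard unit vector, so P e_j — column j of P — equals [bj]_G.
b1 = 2w1 - 2w2, giving column 1 = [2, -2]; repeating for each j gives P = [[2, 2], [-2, 0]].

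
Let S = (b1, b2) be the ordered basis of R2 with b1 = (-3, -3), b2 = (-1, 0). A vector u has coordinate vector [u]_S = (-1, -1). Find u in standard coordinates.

(4, 3)

The coordinates say u = -b1 - b2; adding the scaled basis vectors gives (4, 3).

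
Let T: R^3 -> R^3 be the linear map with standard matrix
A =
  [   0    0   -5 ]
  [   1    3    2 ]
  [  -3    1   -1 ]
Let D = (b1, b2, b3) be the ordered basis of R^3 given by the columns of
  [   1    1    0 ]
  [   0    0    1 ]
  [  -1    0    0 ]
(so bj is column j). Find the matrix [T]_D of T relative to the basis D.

[[2, 3, -1], [3, -3, 1], [-1, 1, 3]]

The j-th column of [T]_D is [T(bj)]_D.
T(b1) = A b1 = (5, -1, -2) = 2b1 + 3b2 - b3, so column 1 is (2, 3, -1).
Repeating for b2, b3 and assembling the columns gives [[2, 3, -1], [3, -3, 1], [-1, 1, 3]].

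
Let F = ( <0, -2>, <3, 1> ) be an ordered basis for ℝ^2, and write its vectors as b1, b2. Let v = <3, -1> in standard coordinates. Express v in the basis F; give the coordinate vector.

<1, 1>

We seek scalars with c_1 b1 + c_2 b2 = v; equivalently solve M c = v where the columns of M are b1, b2.
System: 0c_1 + 3c_2 = 3, -2c_1 + c_2 = -1; solving gives c_1 = 1, c_2 = 1.
Check: b1 + b2 = <3, -1>.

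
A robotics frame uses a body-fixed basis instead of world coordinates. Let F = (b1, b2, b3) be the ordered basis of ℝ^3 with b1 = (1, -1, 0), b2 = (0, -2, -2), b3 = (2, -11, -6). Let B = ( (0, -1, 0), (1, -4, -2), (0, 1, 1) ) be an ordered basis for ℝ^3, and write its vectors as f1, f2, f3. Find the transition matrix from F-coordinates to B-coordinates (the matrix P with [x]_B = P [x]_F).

Column j of P is [bj]_B, since P maps F-coordinates to B-coordinates.
Expressing b1 in B: b1 = -f1 + f2 + 2f3, so column 1 of P is (-1, 1, 2).
Doing the same for each bj gives P = [[-1, 0, 1], [1, 0, 2], [2, -2, -2]].

[[-1, 0, 1], [1, 0, 2], [2, -2, -2]]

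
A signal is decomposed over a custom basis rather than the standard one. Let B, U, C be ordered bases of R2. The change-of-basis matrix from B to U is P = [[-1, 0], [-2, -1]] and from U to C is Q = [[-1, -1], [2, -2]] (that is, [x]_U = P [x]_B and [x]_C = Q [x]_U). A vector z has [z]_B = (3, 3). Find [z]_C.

(12, 12)

First [z]_U = P [z]_B = (-3, -9).
Then [z]_C = Q [z]_U = (12, 12).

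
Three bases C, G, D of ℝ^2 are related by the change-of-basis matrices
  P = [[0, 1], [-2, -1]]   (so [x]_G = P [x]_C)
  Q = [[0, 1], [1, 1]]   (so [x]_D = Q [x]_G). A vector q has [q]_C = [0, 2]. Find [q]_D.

First [q]_G = P [q]_C = [2, -2].
Then [q]_D = Q [q]_G = [-2, 0].

[-2, 0]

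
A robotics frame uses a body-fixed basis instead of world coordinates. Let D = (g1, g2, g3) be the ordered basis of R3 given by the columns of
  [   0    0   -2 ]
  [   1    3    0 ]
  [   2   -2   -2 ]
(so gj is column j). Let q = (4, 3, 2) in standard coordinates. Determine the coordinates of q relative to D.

(0, 1, -2)

[q]_D is the unique c with M c = q, where M has columns g1, ..., g3.
Gaussian elimination on [M | q] yields c = (0, 1, -2).
Check: 0·g1 + g2 - 2g3 = (4, 3, 2).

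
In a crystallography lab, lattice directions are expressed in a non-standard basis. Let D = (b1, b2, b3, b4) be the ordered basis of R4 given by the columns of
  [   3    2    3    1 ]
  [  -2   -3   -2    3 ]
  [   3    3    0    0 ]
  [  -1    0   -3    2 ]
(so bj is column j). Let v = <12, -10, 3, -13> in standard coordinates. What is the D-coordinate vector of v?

We seek scalars with c_1 b1 + ... + c_4 b4 = v; equivalently solve M c = v where the columns of M are b1, ..., b4.
Row-reducing the augmented matrix [M | v] gives c = (2, -1, 3, -1).
Check: 2b1 - b2 + 3b3 - b4 = <12, -10, 3, -13>.

<2, -1, 3, -1>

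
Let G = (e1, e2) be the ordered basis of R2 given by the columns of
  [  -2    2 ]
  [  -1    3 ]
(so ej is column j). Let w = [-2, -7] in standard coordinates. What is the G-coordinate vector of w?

We seek scalars with c_1 e1 + c_2 e2 = w; equivalently solve M c = w where the columns of M are e1, e2.
System: -2c_1 + 2c_2 = -2, -c_1 + 3c_2 = -7; solving gives c_1 = -2, c_2 = -3.
Check: -2e1 - 3e2 = [-2, -7].

[-2, -3]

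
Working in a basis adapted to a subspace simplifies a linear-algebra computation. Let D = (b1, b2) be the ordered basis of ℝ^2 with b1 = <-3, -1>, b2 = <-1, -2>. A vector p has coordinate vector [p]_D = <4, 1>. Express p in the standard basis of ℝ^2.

By definition p = 4b1 + b2.
Summing componentwise gives <-13, -6>.

<-13, -6>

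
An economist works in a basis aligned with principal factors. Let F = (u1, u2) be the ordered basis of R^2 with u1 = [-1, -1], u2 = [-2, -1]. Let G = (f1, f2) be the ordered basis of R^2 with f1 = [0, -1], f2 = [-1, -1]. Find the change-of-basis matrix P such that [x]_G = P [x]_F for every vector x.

[[0, -1], [1, 2]]

Take x = uj: its F-coordinates are the j-th standard unit vector, so P e_j — column j of P — equals [uj]_G.
u1 = 0·f1 + f2, giving column 1 = [0, 1]; repeating for each j gives P = [[0, -1], [1, 2]].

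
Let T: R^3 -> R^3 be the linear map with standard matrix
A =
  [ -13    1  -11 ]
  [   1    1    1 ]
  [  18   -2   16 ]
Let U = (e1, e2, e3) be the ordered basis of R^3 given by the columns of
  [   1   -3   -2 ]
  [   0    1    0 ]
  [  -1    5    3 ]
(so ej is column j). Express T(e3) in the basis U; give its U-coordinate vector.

<2, 1, 3>

Compute T(e3) = A e3 = <-7, 1, 12> in standard coordinates.
Then write this in U-coordinates: solve for y in y_1 e1 + ... + y_3 e3 = <-7, 1, 12>.
This gives y = <2, 1, 3>, which is column 3 of [T]_U.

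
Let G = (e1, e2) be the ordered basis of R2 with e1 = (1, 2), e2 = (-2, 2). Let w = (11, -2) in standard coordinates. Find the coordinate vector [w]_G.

(3, -4)

We seek scalars with c_1 e1 + c_2 e2 = w; equivalently solve M c = w where the columns of M are e1, e2.
System: c_1 - 2c_2 = 11, 2c_1 + 2c_2 = -2; solving gives c_1 = 3, c_2 = -4.
Check: 3e1 - 4e2 = (11, -2).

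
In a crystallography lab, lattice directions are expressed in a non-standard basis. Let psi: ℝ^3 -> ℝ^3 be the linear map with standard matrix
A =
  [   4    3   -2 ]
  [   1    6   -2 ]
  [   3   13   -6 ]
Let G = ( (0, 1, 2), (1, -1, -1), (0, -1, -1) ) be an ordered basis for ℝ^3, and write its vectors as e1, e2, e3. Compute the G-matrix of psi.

With P the matrix whose columns are e1, ..., e3, [psi]_G = P^(-1) A P.
Column by column: psi(e1) = A e1 = (-1, 2, 1); its G-coordinates (-1, -1, -2) give column 1.
Continuing for each basis vector yields [psi]_G = [[-1, -1, -3], [-1, 3, -1], [-2, -1, 2]].

[[-1, -1, -3], [-1, 3, -1], [-2, -1, 2]]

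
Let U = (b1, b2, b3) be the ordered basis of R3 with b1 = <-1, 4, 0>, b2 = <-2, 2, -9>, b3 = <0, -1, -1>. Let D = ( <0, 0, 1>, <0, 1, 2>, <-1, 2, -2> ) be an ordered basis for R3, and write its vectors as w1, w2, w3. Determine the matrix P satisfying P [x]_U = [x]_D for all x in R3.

[[-2, -1, 1], [2, -2, -1], [1, 2, 0]]

Let M have columns bj and N have columns wj. Then for every x, N [x]_D = x = M [x]_U, so P = N^(-1) M.
Since det N = 1, N^(-1) has integer entries; multiplying gives P = [[-2, -1, 1], [2, -2, -1], [1, 2, 0]].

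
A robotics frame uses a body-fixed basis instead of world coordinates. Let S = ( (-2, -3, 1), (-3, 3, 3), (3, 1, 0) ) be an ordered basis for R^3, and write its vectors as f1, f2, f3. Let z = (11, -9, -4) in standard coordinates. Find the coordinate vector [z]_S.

We seek scalars with c_1 f1 + ... + c_3 f3 = z; equivalently solve M c = z where the columns of M are f1, ..., f3.
Solving this 3x3 system gives c = (2, -2, 3).
Check: 2f1 - 2f2 + 3f3 = (11, -9, -4).

(2, -2, 3)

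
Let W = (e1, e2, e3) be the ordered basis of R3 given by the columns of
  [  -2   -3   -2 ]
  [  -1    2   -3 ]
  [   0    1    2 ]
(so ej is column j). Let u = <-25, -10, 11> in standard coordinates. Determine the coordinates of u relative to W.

<4, 3, 4>

We seek scalars with c_1 e1 + ... + c_3 e3 = u; equivalently solve M c = u where the columns of M are e1, ..., e3.
Solving this 3x3 system gives c = (4, 3, 4).
Check: 4e1 + 3e2 + 4e3 = <-25, -10, 11>.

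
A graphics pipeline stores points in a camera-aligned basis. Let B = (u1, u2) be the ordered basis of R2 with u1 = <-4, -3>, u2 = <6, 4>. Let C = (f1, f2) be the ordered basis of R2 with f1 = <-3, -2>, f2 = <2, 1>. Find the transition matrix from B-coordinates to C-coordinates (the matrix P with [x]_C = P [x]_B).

[[2, -2], [1, 0]]

Let M have columns uj and N have columns fj. Then for every x, N [x]_C = x = M [x]_B, so P = N^(-1) M.
Since det N = 1, N^(-1) has integer entries; multiplying gives P = [[2, -2], [1, 0]].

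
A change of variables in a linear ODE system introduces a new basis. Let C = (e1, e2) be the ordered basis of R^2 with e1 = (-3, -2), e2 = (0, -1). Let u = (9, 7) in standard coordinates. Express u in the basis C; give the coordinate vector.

(-3, -1)

We seek scalars with c_1 e1 + c_2 e2 = u; equivalently solve M c = u where the columns of M are e1, e2.
System: -3c_1 + 0c_2 = 9, -2c_1 - c_2 = 7; solving gives c_1 = -3, c_2 = -1.
Check: -3e1 - e2 = (9, 7).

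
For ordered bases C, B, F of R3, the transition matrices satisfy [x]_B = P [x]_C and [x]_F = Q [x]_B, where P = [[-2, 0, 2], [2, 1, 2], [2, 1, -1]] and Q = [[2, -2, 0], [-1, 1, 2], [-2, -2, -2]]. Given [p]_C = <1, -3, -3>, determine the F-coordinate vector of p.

First [p]_B = P [p]_C = <-8, -7, 2>.
Then [p]_F = Q [p]_B = <-2, 5, 26>.

<-2, 5, 26>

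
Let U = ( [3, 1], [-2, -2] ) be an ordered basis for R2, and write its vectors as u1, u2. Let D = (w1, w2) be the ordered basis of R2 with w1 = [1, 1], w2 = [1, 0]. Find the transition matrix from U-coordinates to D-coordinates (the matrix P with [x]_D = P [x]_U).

[[1, -2], [2, 0]]

Column j of P is [uj]_D, since P maps U-coordinates to D-coordinates.
Expressing u1 in D: u1 = w1 + 2w2, so column 1 of P is [1, 2].
Doing the same for each uj gives P = [[1, -2], [2, 0]].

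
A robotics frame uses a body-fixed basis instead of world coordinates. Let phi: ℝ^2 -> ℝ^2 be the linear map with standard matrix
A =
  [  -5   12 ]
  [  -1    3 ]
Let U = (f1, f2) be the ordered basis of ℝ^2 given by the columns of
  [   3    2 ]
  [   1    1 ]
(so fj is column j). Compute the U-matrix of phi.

With P the matrix whose columns are f1, f2, [phi]_U = P^(-1) A P.
Column by column: phi(f1) = A f1 = (-3, 0); its U-coordinates (-3, 3) give column 1.
Continuing for each basis vector yields [phi]_U = [[-3, 0], [3, 1]].

[[-3, 0], [3, 1]]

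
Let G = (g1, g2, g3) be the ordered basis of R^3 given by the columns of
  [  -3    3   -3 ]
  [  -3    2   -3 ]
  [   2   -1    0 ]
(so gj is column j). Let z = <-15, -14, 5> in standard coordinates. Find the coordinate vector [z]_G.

<2, -1, 2>

[z]_G is the unique c with M c = z, where M has columns g1, ..., g3.
Solving this 3x3 system gives c = (2, -1, 2).
Check: 2g1 - g2 + 2g3 = <-15, -14, 5>.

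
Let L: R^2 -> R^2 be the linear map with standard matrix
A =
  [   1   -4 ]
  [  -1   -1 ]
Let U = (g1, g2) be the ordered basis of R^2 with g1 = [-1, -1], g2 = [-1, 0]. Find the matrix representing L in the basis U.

The j-th column of [L]_U is [L(gj)]_U.
L(g1) = A g1 = [3, 2] = -2g1 - g2, so column 1 is [-2, -1].
Repeating for g2 and assembling the columns gives [[-2, -1], [-1, 2]].

[[-2, -1], [-1, 2]]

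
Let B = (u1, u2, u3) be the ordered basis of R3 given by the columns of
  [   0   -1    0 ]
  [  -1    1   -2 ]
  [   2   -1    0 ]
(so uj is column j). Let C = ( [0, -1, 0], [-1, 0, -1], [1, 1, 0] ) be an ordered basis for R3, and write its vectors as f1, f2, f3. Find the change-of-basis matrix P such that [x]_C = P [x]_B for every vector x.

[[-1, -1, 2], [-2, 1, 0], [-2, 0, 0]]

Take x = uj: its B-coordinates are the j-th standard unit vector, so P e_j — column j of P — equals [uj]_C.
u1 = -f1 - 2f2 - 2f3, giving column 1 = [-1, -2, -2]; repeating for each j gives P = [[-1, -1, 2], [-2, 1, 0], [-2, 0, 0]].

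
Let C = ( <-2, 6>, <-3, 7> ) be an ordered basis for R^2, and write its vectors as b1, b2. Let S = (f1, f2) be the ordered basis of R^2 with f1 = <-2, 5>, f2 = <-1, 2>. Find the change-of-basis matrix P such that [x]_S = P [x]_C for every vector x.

[[2, 1], [-2, 1]]

Column j of P is [bj]_S, since P maps C-coordinates to S-coordinates.
Expressing b1 in S: b1 = 2f1 - 2f2, so column 1 of P is <2, -2>.
Doing the same for each bj gives P = [[2, 1], [-2, 1]].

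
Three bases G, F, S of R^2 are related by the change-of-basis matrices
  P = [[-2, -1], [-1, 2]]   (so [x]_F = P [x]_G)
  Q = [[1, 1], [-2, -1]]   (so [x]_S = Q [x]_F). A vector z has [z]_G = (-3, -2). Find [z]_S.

Apply P to get F-coordinates (8, -1), then Q to get S-coordinates.
The result is [z]_S = (7, -15).

(7, -15)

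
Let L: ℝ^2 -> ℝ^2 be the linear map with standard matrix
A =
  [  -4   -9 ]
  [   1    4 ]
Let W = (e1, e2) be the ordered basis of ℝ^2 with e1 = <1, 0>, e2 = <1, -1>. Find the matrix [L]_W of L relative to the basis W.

With P the matrix whose columns are e1, e2, [L]_W = P^(-1) A P.
Column by column: L(e1) = A e1 = <-4, 1>; its W-coordinates <-3, -1> give column 1.
Continuing for each basis vector yields [L]_W = [[-3, 2], [-1, 3]].

[[-3, 2], [-1, 3]]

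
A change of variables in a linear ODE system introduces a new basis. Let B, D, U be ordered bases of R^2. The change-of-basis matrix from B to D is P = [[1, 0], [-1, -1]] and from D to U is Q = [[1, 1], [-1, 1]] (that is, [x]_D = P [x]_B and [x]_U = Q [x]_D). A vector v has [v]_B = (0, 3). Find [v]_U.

First [v]_D = P [v]_B = (0, -3).
Then [v]_U = Q [v]_D = (-3, -3).

(-3, -3)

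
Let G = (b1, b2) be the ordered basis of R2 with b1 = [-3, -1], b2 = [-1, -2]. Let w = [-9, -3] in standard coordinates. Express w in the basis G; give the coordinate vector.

[3, 0]

Write w = c_1 b1 + c_2 b2 and solve for the c_i.
System: -3c_1 - c_2 = -9, -c_1 - 2c_2 = -3; solving gives c_1 = 3, c_2 = 0.
Check: 3b1 + 0·b2 = [-9, -3].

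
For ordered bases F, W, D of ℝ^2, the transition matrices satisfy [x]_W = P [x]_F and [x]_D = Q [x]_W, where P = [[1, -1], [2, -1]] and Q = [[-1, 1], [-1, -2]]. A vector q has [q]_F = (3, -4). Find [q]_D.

(3, -27)

Composing the changes, [q]_D = Q P [q]_F.
Q P = [[1, 0], [-5, 3]]; applying this to (3, -4) gives (3, -27).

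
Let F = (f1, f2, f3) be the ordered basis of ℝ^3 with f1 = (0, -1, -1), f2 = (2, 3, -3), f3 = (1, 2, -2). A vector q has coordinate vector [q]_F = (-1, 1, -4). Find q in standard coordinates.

By definition q = -f1 + f2 - 4f3.
Summing componentwise gives (-2, -4, 6).

(-2, -4, 6)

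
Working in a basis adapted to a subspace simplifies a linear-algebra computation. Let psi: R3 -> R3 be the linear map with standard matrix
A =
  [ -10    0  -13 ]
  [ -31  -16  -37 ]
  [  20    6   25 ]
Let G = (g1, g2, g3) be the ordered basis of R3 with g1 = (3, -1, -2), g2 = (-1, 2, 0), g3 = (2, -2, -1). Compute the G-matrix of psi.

Let P have columns g1, ..., g3. Then [psi]_G = P^(-1) A P.
Here det P = -1, so P^(-1) is integer; computing A P first and then P^(-1)(A P) gives [[-3, 3, -1], [-1, 3, 2], [2, 2, -1]].

[[-3, 3, -1], [-1, 3, 2], [2, 2, -1]]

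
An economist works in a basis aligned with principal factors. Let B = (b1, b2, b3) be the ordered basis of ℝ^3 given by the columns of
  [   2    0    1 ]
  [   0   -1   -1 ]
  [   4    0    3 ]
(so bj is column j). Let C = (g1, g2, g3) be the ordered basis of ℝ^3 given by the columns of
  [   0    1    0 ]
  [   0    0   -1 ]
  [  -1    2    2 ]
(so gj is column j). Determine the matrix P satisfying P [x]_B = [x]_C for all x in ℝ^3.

[[0, 2, 1], [2, 0, 1], [0, 1, 1]]

Let M have columns bj and N have columns gj. Then for every x, N [x]_C = x = M [x]_B, so P = N^(-1) M.
Since det N = 1, N^(-1) has integer entries; multiplying gives P = [[0, 2, 1], [2, 0, 1], [0, 1, 1]].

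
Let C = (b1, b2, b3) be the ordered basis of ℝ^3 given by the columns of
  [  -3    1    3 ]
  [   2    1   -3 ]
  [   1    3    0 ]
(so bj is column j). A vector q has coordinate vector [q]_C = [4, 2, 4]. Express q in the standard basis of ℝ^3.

By definition q = 4b1 + 2b2 + 4b3.
Summing componentwise gives [2, -2, 10].

[2, -2, 10]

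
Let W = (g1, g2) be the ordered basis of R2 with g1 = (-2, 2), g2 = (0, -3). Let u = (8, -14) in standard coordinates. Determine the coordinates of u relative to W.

We seek scalars with c_1 g1 + c_2 g2 = u; equivalently solve M c = u where the columns of M are g1, g2.
System: -2c_1 + 0c_2 = 8, 2c_1 - 3c_2 = -14; solving gives c_1 = -4, c_2 = 2.
Check: -4g1 + 2g2 = (8, -14).

(-4, 2)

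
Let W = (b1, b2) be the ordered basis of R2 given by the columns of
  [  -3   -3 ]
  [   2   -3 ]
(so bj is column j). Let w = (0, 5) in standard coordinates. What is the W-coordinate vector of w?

[w]_W is the unique c with M c = w, where M has columns b1, b2.
System: -3c_1 - 3c_2 = 0, 2c_1 - 3c_2 = 5; solving gives c_1 = 1, c_2 = -1.
Check: b1 - b2 = (0, 5).

(1, -1)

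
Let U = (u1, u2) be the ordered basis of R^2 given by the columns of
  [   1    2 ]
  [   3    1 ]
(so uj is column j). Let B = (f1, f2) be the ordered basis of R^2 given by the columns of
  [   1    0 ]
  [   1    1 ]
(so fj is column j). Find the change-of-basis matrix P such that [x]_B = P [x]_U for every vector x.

[[1, 2], [2, -1]]

Column j of P is [uj]_B, since P maps U-coordinates to B-coordinates.
Expressing u1 in B: u1 = f1 + 2f2, so column 1 of P is <1, 2>.
Doing the same for each uj gives P = [[1, 2], [2, -1]].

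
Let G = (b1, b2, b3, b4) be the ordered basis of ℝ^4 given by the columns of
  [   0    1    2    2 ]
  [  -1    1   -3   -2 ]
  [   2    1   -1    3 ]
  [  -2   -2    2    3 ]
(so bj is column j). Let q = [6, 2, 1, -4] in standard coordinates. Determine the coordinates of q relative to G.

We seek scalars with c_1 b1 + ... + c_4 b4 = q; equivalently solve M c = q where the columns of M are b1, ..., b4.
Solving this 4x4 system gives c = (-1, 4, 1, 0).
Check: -b1 + 4b2 + b3 + 0·b4 = [6, 2, 1, -4].

[-1, 4, 1, 0]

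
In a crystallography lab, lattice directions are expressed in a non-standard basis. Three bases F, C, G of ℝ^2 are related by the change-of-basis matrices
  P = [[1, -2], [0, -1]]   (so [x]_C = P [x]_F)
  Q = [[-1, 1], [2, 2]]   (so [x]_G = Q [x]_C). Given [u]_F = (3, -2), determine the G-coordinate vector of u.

(-5, 18)

Composing the changes, [u]_G = Q P [u]_F.
Q P = [[-1, 1], [2, -6]]; applying this to (3, -2) gives (-5, 18).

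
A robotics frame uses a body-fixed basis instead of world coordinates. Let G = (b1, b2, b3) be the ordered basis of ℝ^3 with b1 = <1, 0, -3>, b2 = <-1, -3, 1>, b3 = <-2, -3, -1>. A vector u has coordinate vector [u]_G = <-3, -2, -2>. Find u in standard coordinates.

The coordinates say u = -3b1 - 2b2 - 2b3; adding the scaled basis vectors gives <3, 12, 9>.

<3, 12, 9>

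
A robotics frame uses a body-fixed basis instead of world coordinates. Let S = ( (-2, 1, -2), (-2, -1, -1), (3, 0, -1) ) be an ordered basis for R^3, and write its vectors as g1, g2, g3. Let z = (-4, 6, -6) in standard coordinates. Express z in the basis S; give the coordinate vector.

(4, -2, 0)

We seek scalars with c_1 g1 + ... + c_3 g3 = z; equivalently solve M c = z where the columns of M are g1, ..., g3.
Solving this 3x3 system gives c = (4, -2, 0).
Check: 4g1 - 2g2 + 0·g3 = (-4, 6, -6).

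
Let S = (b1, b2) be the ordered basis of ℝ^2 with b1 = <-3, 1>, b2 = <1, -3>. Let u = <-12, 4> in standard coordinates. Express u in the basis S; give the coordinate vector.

<4, 0>

[u]_S is the unique c with M c = u, where M has columns b1, b2.
System: -3c_1 + c_2 = -12, c_1 - 3c_2 = 4; solving gives c_1 = 4, c_2 = 0.
Check: 4b1 + 0·b2 = <-12, 4>.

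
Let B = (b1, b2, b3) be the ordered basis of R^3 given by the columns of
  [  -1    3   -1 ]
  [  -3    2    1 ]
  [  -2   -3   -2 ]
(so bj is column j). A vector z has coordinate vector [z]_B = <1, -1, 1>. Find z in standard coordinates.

<-5, -4, -1>

The coordinates say z = b1 - b2 + b3; adding the scaled basis vectors gives <-5, -4, -1>.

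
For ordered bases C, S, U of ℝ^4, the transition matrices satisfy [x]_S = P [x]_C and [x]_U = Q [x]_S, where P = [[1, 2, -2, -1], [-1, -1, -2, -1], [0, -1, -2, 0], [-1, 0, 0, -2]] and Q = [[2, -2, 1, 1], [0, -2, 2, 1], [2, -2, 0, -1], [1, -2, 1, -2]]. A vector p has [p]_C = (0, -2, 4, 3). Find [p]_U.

First [p]_S = P [p]_C = (-15, -9, -6, -6).
Then [p]_U = Q [p]_S = (-24, 0, -6, 9).

(-24, 0, -6, 9)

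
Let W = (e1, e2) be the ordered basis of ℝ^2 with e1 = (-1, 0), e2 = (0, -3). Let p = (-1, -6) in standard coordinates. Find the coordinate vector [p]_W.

Write p = c_1 e1 + c_2 e2 and solve for the c_i.
System: -c_1 + 0c_2 = -1, 0c_1 - 3c_2 = -6; solving gives c_1 = 1, c_2 = 2.
Check: e1 + 2e2 = (-1, -6).

(1, 2)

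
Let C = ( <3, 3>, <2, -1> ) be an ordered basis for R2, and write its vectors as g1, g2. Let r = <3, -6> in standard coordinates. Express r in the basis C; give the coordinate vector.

Write r = c_1 g1 + c_2 g2 and solve for the c_i.
System: 3c_1 + 2c_2 = 3, 3c_1 - c_2 = -6; solving gives c_1 = -1, c_2 = 3.
Check: -g1 + 3g2 = <3, -6>.

<-1, 3>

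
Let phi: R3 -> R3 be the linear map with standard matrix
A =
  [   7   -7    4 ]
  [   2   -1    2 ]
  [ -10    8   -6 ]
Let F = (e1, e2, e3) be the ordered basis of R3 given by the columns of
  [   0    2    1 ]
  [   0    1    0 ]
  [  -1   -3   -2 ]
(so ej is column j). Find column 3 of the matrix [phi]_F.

<-2, -2, 3>

Column 3 of [phi]_F is the F-coordinate vector of phi(e3).
In standard coordinates phi(e3) = A e3 = <-1, -2, 2>.
Converting to F: <-1, -2, 2> = -2e1 - 2e2 + 3e3, so the coordinate vector is <-2, -2, 3>.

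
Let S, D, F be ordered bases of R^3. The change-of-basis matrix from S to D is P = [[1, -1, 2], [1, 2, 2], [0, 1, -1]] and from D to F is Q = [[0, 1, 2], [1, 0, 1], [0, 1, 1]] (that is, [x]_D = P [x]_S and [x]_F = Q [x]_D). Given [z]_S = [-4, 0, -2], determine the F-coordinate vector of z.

Apply P to get D-coordinates [-8, -8, 2], then Q to get F-coordinates.
The result is [z]_F = [-4, -6, -6].

[-4, -6, -6]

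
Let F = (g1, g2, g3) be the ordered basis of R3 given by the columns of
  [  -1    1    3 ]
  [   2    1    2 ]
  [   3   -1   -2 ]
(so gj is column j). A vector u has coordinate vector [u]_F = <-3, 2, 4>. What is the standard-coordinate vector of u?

u = M [u]_F, where M has columns g1, ..., g3.
Carrying out the matrix-vector product, u = <17, 4, -19>.

<17, 4, -19>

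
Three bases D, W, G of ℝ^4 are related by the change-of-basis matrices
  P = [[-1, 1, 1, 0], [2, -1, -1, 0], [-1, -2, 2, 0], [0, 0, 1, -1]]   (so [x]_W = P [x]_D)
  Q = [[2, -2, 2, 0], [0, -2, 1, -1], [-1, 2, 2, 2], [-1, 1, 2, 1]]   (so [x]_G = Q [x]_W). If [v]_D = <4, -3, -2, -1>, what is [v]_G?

First [v]_W = P [v]_D = <-9, 13, -2, -1>.
Then [v]_G = Q [v]_W = <-48, -27, 29, 17>.

<-48, -27, 29, 17>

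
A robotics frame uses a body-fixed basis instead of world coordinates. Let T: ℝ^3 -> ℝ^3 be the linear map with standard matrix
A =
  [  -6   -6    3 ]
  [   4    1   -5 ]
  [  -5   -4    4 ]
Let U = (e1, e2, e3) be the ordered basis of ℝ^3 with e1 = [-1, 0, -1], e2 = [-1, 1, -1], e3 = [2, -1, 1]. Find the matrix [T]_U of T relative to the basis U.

Let P have columns e1, ..., e3. Then [T]_U = P^(-1) A P.
Here det P = 1, so P^(-1) is integer; computing A P first and then P^(-1)(A P) gives [[-2, 1, 0], [3, 2, 1], [2, 0, -1]].

[[-2, 1, 0], [3, 2, 1], [2, 0, -1]]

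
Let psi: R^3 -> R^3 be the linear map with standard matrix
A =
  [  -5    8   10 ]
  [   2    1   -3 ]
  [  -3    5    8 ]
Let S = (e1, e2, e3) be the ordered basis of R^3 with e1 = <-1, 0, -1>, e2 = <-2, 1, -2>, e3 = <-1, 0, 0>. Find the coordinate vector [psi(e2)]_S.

<-1, 3, -3>

Column 2 of [psi]_S is the S-coordinate vector of psi(e2).
In standard coordinates psi(e2) = A e2 = <-2, 3, -5>.
Converting to S: <-2, 3, -5> = -e1 + 3e2 - 3e3, so the coordinate vector is <-1, 3, -3>.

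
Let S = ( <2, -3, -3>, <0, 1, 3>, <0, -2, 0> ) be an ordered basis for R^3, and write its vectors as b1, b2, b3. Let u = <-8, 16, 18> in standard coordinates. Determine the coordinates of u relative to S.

We seek scalars with c_1 b1 + ... + c_3 b3 = u; equivalently solve M c = u where the columns of M are b1, ..., b3.
Solving this 3x3 system gives c = (-4, 2, -1).
Check: -4b1 + 2b2 - b3 = <-8, 16, 18>.

<-4, 2, -1>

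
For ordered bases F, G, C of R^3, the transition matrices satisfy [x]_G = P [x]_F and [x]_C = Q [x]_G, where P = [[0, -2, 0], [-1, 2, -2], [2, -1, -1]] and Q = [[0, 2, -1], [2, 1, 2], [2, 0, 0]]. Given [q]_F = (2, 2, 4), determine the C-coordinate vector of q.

Apply P to get G-coordinates (-4, -6, -2), then Q to get C-coordinates.
The result is [q]_C = (-10, -18, -8).

(-10, -18, -8)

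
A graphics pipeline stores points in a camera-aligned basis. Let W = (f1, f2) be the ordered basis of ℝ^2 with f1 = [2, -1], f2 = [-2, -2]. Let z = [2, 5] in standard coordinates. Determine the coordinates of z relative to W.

[-1, -2]

[z]_W is the unique c with M c = z, where M has columns f1, f2.
System: 2c_1 - 2c_2 = 2, -c_1 - 2c_2 = 5; solving gives c_1 = -1, c_2 = -2.
Check: -f1 - 2f2 = [2, 5].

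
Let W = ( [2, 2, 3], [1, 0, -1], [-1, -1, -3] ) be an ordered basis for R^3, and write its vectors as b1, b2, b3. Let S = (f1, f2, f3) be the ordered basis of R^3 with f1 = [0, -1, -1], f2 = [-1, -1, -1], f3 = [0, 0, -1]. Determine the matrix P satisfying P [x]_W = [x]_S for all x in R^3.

[[0, 1, 0], [-2, -1, 1], [-1, 1, 2]]

Let M have columns bj and N have columns fj. Then for every x, N [x]_S = x = M [x]_W, so P = N^(-1) M.
Since det N = 1, N^(-1) has integer entries; multiplying gives P = [[0, 1, 0], [-2, -1, 1], [-1, 1, 2]].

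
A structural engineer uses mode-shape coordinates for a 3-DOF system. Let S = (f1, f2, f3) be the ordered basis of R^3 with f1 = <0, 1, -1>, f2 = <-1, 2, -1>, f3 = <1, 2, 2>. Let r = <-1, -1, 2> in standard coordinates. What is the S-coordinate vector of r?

<-3, 1, 0>

We seek scalars with c_1 f1 + ... + c_3 f3 = r; equivalently solve M c = r where the columns of M are f1, ..., f3.
Solving this 3x3 system gives c = (-3, 1, 0).
Check: -3f1 + f2 + 0·f3 = <-1, -1, 2>.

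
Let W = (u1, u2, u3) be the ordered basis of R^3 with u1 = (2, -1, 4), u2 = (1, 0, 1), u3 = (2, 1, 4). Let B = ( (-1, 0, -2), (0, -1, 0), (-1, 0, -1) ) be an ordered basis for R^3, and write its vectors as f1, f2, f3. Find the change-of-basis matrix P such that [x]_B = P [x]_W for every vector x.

[[-2, 0, -2], [1, 0, -1], [0, -1, 0]]

Let M have columns uj and N have columns fj. Then for every x, N [x]_B = x = M [x]_W, so P = N^(-1) M.
Since det N = 1, N^(-1) has integer entries; multiplying gives P = [[-2, 0, -2], [1, 0, -1], [0, -1, 0]].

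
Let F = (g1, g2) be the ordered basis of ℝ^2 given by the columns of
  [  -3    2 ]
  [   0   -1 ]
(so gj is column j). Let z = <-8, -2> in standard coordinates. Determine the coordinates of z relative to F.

[z]_F is the unique c with M c = z, where M has columns g1, g2.
System: -3c_1 + 2c_2 = -8, 0c_1 - c_2 = -2; solving gives c_1 = 4, c_2 = 2.
Check: 4g1 + 2g2 = <-8, -2>.

<4, 2>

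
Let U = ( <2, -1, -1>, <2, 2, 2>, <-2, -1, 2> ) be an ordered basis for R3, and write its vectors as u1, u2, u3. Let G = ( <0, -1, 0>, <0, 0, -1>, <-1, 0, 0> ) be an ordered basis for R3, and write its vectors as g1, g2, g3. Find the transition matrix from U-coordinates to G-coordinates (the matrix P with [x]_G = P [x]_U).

Take x = uj: its U-coordinates are the j-th standard unit vector, so P e_j — column j of P — equals [uj]_G.
u1 = g1 + g2 - 2g3, giving column 1 = <1, 1, -2>; repeating for each j gives P = [[1, -2, 1], [1, -2, -2], [-2, -2, 2]].

[[1, -2, 1], [1, -2, -2], [-2, -2, 2]]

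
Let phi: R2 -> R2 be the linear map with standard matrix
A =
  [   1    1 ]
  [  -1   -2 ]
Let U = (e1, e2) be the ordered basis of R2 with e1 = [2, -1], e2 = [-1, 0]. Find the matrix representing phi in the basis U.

[[0, -1], [-1, -1]]

Let P have columns e1, e2. Then [phi]_U = P^(-1) A P.
Here det P = -1, so P^(-1) is integer; computing A P first and then P^(-1)(A P) gives [[0, -1], [-1, -1]].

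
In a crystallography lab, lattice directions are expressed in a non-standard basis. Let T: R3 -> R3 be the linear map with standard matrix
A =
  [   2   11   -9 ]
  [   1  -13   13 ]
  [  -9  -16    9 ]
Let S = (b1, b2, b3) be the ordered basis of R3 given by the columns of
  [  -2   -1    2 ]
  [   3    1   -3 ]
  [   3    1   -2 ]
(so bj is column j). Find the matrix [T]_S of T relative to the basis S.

[[-1, 2, 1], [-2, 2, 3], [-1, 3, -3]]

With P the matrix whose columns are b1, ..., b3, [T]_S = P^(-1) A P.
Column by column: T(b1) = A b1 = <2, -2, -3>; its S-coordinates <-1, -2, -1> give column 1.
Continuing for each basis vector yields [T]_S = [[-1, 2, 1], [-2, 2, 3], [-1, 3, -3]].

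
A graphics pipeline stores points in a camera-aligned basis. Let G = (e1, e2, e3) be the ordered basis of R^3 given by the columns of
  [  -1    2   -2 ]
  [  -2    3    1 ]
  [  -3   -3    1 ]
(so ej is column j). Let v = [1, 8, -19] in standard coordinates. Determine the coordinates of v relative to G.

We seek scalars with c_1 e1 + ... + c_3 e3 = v; equivalently solve M c = v where the columns of M are e1, ..., e3.
Solving this 3x3 system gives c = (3, 4, 2).
Check: 3e1 + 4e2 + 2e3 = [1, 8, -19].

[3, 4, 2]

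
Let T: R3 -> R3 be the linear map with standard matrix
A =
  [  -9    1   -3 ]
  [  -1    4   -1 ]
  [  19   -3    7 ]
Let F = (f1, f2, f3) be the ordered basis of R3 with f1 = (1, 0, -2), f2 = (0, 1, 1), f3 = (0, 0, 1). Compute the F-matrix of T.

Let P have columns f1, ..., f3. Then [T]_F = P^(-1) A P.
Here det P = 1, so P^(-1) is integer; computing A P first and then P^(-1)(A P) gives [[-3, -2, -3], [1, 3, -1], [-2, -3, 2]].

[[-3, -2, -3], [1, 3, -1], [-2, -3, 2]]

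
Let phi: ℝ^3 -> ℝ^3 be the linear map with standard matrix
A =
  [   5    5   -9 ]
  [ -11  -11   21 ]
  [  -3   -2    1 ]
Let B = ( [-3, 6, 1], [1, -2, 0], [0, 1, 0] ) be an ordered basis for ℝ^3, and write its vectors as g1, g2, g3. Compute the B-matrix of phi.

[[-2, 1, -2], [0, -2, -1], [0, 1, -1]]

Let P have columns g1, ..., g3. Then [phi]_B = P^(-1) A P.
Here det P = 1, so P^(-1) is integer; computing A P first and then P^(-1)(A P) gives [[-2, 1, -2], [0, -2, -1], [0, 1, -1]].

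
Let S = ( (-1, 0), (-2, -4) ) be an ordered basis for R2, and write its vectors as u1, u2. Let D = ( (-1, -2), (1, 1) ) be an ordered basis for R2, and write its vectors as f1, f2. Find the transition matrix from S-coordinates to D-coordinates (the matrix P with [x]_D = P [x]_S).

Column j of P is [uj]_D, since P maps S-coordinates to D-coordinates.
Expressing u1 in D: u1 = -f1 - 2f2, so column 1 of P is (-1, -2).
Doing the same for each uj gives P = [[-1, 2], [-2, 0]].

[[-1, 2], [-2, 0]]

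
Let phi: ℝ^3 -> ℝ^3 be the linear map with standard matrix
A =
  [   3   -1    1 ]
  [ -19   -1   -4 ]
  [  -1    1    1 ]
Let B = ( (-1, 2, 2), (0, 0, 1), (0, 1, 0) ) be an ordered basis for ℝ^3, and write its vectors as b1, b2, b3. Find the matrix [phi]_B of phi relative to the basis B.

[[3, -1, 1], [-1, 3, -1], [3, -2, -3]]

Let P have columns b1, ..., b3. Then [phi]_B = P^(-1) A P.
Here det P = 1, so P^(-1) is integer; computing A P first and then P^(-1)(A P) gives [[3, -1, 1], [-1, 3, -1], [3, -2, -3]].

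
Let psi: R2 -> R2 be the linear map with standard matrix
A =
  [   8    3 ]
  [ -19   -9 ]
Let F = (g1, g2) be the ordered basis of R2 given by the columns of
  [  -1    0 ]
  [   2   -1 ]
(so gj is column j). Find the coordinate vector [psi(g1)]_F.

Compute psi(g1) = A g1 = (-2, 1) in standard coordinates.
Then write this in F-coordinates: solve for y in y_1 g1 + y_2 g2 = (-2, 1).
This gives y = (2, 3), which is column 1 of [psi]_F.

(2, 3)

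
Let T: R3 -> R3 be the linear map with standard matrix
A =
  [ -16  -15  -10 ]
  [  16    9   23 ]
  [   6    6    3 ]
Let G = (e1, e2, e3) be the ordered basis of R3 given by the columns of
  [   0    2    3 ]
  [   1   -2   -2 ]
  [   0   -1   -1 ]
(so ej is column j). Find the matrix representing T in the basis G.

[[-3, -3, 1], [-3, 1, -1], [-3, 2, -2]]

Let P have columns e1, ..., e3. Then [T]_G = P^(-1) A P.
Here det P = -1, so P^(-1) is integer; computing A P first and then P^(-1)(A P) gives [[-3, -3, 1], [-3, 1, -1], [-3, 2, -2]].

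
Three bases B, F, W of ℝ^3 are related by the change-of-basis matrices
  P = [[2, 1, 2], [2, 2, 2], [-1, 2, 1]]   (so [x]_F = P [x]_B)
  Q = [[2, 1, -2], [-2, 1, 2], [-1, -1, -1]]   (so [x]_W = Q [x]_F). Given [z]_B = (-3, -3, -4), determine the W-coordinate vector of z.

Apply P to get F-coordinates (-17, -20, -7), then Q to get W-coordinates.
The result is [z]_W = (-40, 0, 44).

(-40, 0, 44)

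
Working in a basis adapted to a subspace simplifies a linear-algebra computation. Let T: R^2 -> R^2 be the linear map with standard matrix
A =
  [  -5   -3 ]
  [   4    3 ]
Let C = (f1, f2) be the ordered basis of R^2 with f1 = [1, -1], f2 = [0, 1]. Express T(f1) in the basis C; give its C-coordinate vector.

[-2, -1]

Compute T(f1) = A f1 = [-2, 1] in standard coordinates.
Then write this in C-coordinates: solve for y in y_1 f1 + y_2 f2 = [-2, 1].
This gives y = [-2, -1], which is column 1 of [T]_C.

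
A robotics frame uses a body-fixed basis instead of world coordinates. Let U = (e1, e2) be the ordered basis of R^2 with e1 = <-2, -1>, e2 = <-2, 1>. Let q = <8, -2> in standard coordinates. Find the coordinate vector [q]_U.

Write q = c_1 e1 + c_2 e2 and solve for the c_i.
System: -2c_1 - 2c_2 = 8, -c_1 + c_2 = -2; solving gives c_1 = -1, c_2 = -3.
Check: -e1 - 3e2 = <8, -2>.

<-1, -3>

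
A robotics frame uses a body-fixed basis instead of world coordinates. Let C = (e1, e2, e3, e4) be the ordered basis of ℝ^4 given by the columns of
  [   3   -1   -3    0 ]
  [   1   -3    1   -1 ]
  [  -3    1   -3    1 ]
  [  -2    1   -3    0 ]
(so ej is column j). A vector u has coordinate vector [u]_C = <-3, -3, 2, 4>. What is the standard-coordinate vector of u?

By definition u = -3e1 - 3e2 + 2e3 + 4e4.
Summing componentwise gives <-12, 4, 4, -3>.

<-12, 4, 4, -3>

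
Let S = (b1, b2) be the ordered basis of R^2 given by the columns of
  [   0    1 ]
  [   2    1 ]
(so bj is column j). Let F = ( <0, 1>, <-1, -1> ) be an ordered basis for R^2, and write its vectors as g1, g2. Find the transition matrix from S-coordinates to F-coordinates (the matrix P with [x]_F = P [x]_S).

Column j of P is [bj]_F, since P maps S-coordinates to F-coordinates.
Expressing b1 in F: b1 = 2g1 + 0·g2, so column 1 of P is <2, 0>.
Doing the same for each bj gives P = [[2, 0], [0, -1]].

[[2, 0], [0, -1]]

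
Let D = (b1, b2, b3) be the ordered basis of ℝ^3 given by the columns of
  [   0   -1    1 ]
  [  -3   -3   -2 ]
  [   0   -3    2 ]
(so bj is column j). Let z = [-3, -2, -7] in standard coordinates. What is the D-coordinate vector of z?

[z]_D is the unique c with M c = z, where M has columns b1, ..., b3.
Gaussian elimination on [M | z] yields c = (1, 1, -2).
Check: b1 + b2 - 2b3 = [-3, -2, -7].

[1, 1, -2]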